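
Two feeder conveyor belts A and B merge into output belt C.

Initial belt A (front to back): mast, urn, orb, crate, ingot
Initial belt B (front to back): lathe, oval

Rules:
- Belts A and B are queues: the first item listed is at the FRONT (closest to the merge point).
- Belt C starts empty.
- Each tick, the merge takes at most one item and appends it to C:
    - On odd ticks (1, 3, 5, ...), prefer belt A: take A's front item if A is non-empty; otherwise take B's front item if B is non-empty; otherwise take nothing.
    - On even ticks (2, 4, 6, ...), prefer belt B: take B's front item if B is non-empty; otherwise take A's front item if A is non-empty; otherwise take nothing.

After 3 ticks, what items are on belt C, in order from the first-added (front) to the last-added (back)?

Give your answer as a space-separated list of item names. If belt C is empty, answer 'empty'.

Answer: mast lathe urn

Derivation:
Tick 1: prefer A, take mast from A; A=[urn,orb,crate,ingot] B=[lathe,oval] C=[mast]
Tick 2: prefer B, take lathe from B; A=[urn,orb,crate,ingot] B=[oval] C=[mast,lathe]
Tick 3: prefer A, take urn from A; A=[orb,crate,ingot] B=[oval] C=[mast,lathe,urn]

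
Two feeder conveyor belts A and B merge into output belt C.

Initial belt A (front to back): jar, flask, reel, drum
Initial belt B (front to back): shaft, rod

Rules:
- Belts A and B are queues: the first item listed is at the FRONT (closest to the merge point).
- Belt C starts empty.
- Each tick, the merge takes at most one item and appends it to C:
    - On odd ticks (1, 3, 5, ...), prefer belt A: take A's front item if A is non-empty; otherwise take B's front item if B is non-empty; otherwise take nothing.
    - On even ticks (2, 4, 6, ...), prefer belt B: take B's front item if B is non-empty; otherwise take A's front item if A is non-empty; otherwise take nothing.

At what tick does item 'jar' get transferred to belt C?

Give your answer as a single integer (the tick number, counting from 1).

Tick 1: prefer A, take jar from A; A=[flask,reel,drum] B=[shaft,rod] C=[jar]

Answer: 1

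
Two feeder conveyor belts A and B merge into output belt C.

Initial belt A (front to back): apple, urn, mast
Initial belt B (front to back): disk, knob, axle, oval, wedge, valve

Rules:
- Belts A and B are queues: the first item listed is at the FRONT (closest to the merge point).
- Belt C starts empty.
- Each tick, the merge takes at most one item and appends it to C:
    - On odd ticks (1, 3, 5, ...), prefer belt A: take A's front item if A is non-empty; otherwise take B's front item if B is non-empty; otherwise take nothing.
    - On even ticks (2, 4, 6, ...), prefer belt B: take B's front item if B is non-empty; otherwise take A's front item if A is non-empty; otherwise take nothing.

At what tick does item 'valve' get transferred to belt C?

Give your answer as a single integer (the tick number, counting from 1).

Tick 1: prefer A, take apple from A; A=[urn,mast] B=[disk,knob,axle,oval,wedge,valve] C=[apple]
Tick 2: prefer B, take disk from B; A=[urn,mast] B=[knob,axle,oval,wedge,valve] C=[apple,disk]
Tick 3: prefer A, take urn from A; A=[mast] B=[knob,axle,oval,wedge,valve] C=[apple,disk,urn]
Tick 4: prefer B, take knob from B; A=[mast] B=[axle,oval,wedge,valve] C=[apple,disk,urn,knob]
Tick 5: prefer A, take mast from A; A=[-] B=[axle,oval,wedge,valve] C=[apple,disk,urn,knob,mast]
Tick 6: prefer B, take axle from B; A=[-] B=[oval,wedge,valve] C=[apple,disk,urn,knob,mast,axle]
Tick 7: prefer A, take oval from B; A=[-] B=[wedge,valve] C=[apple,disk,urn,knob,mast,axle,oval]
Tick 8: prefer B, take wedge from B; A=[-] B=[valve] C=[apple,disk,urn,knob,mast,axle,oval,wedge]
Tick 9: prefer A, take valve from B; A=[-] B=[-] C=[apple,disk,urn,knob,mast,axle,oval,wedge,valve]

Answer: 9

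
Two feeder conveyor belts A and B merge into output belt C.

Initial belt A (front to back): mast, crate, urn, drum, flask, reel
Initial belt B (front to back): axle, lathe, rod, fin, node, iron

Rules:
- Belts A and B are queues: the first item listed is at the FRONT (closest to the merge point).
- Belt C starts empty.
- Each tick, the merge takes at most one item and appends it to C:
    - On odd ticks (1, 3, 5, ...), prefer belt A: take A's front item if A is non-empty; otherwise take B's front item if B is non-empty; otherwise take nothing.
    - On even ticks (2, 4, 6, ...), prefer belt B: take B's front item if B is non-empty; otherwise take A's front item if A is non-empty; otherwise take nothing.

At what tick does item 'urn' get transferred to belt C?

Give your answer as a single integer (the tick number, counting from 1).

Answer: 5

Derivation:
Tick 1: prefer A, take mast from A; A=[crate,urn,drum,flask,reel] B=[axle,lathe,rod,fin,node,iron] C=[mast]
Tick 2: prefer B, take axle from B; A=[crate,urn,drum,flask,reel] B=[lathe,rod,fin,node,iron] C=[mast,axle]
Tick 3: prefer A, take crate from A; A=[urn,drum,flask,reel] B=[lathe,rod,fin,node,iron] C=[mast,axle,crate]
Tick 4: prefer B, take lathe from B; A=[urn,drum,flask,reel] B=[rod,fin,node,iron] C=[mast,axle,crate,lathe]
Tick 5: prefer A, take urn from A; A=[drum,flask,reel] B=[rod,fin,node,iron] C=[mast,axle,crate,lathe,urn]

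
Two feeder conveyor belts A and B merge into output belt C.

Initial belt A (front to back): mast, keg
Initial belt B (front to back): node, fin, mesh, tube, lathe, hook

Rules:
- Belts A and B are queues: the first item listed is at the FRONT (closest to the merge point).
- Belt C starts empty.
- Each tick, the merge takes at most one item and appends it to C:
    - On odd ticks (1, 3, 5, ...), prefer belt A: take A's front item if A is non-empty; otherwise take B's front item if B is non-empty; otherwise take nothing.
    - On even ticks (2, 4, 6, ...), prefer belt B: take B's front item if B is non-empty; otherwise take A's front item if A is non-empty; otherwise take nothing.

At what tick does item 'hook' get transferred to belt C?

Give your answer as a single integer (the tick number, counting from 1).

Tick 1: prefer A, take mast from A; A=[keg] B=[node,fin,mesh,tube,lathe,hook] C=[mast]
Tick 2: prefer B, take node from B; A=[keg] B=[fin,mesh,tube,lathe,hook] C=[mast,node]
Tick 3: prefer A, take keg from A; A=[-] B=[fin,mesh,tube,lathe,hook] C=[mast,node,keg]
Tick 4: prefer B, take fin from B; A=[-] B=[mesh,tube,lathe,hook] C=[mast,node,keg,fin]
Tick 5: prefer A, take mesh from B; A=[-] B=[tube,lathe,hook] C=[mast,node,keg,fin,mesh]
Tick 6: prefer B, take tube from B; A=[-] B=[lathe,hook] C=[mast,node,keg,fin,mesh,tube]
Tick 7: prefer A, take lathe from B; A=[-] B=[hook] C=[mast,node,keg,fin,mesh,tube,lathe]
Tick 8: prefer B, take hook from B; A=[-] B=[-] C=[mast,node,keg,fin,mesh,tube,lathe,hook]

Answer: 8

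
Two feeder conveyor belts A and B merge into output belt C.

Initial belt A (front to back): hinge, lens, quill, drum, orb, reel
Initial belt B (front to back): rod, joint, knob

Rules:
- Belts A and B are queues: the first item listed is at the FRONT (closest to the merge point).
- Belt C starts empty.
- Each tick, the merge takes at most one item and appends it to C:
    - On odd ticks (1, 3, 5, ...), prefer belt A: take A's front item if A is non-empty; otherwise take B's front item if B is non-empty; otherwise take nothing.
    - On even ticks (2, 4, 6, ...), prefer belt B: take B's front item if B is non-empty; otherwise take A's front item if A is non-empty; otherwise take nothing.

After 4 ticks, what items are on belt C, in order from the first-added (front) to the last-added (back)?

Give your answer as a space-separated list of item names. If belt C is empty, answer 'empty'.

Tick 1: prefer A, take hinge from A; A=[lens,quill,drum,orb,reel] B=[rod,joint,knob] C=[hinge]
Tick 2: prefer B, take rod from B; A=[lens,quill,drum,orb,reel] B=[joint,knob] C=[hinge,rod]
Tick 3: prefer A, take lens from A; A=[quill,drum,orb,reel] B=[joint,knob] C=[hinge,rod,lens]
Tick 4: prefer B, take joint from B; A=[quill,drum,orb,reel] B=[knob] C=[hinge,rod,lens,joint]

Answer: hinge rod lens joint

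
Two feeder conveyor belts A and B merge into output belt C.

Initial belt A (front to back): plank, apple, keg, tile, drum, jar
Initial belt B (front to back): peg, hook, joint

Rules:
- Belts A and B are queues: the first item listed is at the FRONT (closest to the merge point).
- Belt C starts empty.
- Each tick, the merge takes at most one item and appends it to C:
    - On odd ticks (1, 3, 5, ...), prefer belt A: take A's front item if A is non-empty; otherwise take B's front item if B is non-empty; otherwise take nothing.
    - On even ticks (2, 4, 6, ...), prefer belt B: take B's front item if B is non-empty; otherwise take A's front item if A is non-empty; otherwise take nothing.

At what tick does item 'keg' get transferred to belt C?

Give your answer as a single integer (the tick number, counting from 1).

Tick 1: prefer A, take plank from A; A=[apple,keg,tile,drum,jar] B=[peg,hook,joint] C=[plank]
Tick 2: prefer B, take peg from B; A=[apple,keg,tile,drum,jar] B=[hook,joint] C=[plank,peg]
Tick 3: prefer A, take apple from A; A=[keg,tile,drum,jar] B=[hook,joint] C=[plank,peg,apple]
Tick 4: prefer B, take hook from B; A=[keg,tile,drum,jar] B=[joint] C=[plank,peg,apple,hook]
Tick 5: prefer A, take keg from A; A=[tile,drum,jar] B=[joint] C=[plank,peg,apple,hook,keg]

Answer: 5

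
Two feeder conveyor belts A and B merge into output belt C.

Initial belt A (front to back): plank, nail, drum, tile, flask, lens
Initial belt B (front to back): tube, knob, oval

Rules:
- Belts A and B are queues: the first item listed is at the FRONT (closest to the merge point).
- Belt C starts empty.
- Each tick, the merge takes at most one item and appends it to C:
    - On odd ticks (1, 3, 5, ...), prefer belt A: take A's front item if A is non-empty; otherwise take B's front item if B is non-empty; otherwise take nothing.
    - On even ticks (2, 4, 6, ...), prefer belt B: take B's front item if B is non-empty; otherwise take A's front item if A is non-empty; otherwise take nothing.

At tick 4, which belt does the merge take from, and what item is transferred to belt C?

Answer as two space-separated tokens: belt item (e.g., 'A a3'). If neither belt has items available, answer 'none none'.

Answer: B knob

Derivation:
Tick 1: prefer A, take plank from A; A=[nail,drum,tile,flask,lens] B=[tube,knob,oval] C=[plank]
Tick 2: prefer B, take tube from B; A=[nail,drum,tile,flask,lens] B=[knob,oval] C=[plank,tube]
Tick 3: prefer A, take nail from A; A=[drum,tile,flask,lens] B=[knob,oval] C=[plank,tube,nail]
Tick 4: prefer B, take knob from B; A=[drum,tile,flask,lens] B=[oval] C=[plank,tube,nail,knob]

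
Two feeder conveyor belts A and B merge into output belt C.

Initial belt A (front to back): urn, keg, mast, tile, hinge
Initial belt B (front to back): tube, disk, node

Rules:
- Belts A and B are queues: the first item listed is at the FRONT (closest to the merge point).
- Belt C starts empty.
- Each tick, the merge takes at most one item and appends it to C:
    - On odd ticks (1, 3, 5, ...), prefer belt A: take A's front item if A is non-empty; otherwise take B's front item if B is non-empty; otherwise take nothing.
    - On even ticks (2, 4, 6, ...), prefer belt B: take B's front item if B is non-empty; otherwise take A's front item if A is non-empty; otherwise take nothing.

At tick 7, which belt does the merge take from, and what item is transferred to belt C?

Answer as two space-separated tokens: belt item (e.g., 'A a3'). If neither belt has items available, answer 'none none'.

Answer: A tile

Derivation:
Tick 1: prefer A, take urn from A; A=[keg,mast,tile,hinge] B=[tube,disk,node] C=[urn]
Tick 2: prefer B, take tube from B; A=[keg,mast,tile,hinge] B=[disk,node] C=[urn,tube]
Tick 3: prefer A, take keg from A; A=[mast,tile,hinge] B=[disk,node] C=[urn,tube,keg]
Tick 4: prefer B, take disk from B; A=[mast,tile,hinge] B=[node] C=[urn,tube,keg,disk]
Tick 5: prefer A, take mast from A; A=[tile,hinge] B=[node] C=[urn,tube,keg,disk,mast]
Tick 6: prefer B, take node from B; A=[tile,hinge] B=[-] C=[urn,tube,keg,disk,mast,node]
Tick 7: prefer A, take tile from A; A=[hinge] B=[-] C=[urn,tube,keg,disk,mast,node,tile]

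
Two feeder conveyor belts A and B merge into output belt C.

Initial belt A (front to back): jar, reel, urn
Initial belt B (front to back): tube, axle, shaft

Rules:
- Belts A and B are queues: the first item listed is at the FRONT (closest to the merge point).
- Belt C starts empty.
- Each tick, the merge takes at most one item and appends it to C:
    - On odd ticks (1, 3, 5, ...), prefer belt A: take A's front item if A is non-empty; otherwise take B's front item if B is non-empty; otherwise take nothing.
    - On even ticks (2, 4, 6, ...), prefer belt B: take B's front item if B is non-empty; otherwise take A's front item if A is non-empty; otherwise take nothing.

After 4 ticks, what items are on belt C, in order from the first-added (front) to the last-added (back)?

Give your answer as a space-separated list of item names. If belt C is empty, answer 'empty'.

Answer: jar tube reel axle

Derivation:
Tick 1: prefer A, take jar from A; A=[reel,urn] B=[tube,axle,shaft] C=[jar]
Tick 2: prefer B, take tube from B; A=[reel,urn] B=[axle,shaft] C=[jar,tube]
Tick 3: prefer A, take reel from A; A=[urn] B=[axle,shaft] C=[jar,tube,reel]
Tick 4: prefer B, take axle from B; A=[urn] B=[shaft] C=[jar,tube,reel,axle]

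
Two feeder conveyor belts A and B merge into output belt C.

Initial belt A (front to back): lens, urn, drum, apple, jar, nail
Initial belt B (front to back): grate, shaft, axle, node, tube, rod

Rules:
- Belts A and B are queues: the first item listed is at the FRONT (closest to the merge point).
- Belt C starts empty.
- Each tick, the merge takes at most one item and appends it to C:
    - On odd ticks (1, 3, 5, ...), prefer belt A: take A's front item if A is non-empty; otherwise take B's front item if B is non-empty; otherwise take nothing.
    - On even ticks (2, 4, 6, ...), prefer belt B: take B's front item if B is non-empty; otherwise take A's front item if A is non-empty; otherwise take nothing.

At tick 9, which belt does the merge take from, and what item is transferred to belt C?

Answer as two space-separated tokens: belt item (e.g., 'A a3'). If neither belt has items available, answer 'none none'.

Answer: A jar

Derivation:
Tick 1: prefer A, take lens from A; A=[urn,drum,apple,jar,nail] B=[grate,shaft,axle,node,tube,rod] C=[lens]
Tick 2: prefer B, take grate from B; A=[urn,drum,apple,jar,nail] B=[shaft,axle,node,tube,rod] C=[lens,grate]
Tick 3: prefer A, take urn from A; A=[drum,apple,jar,nail] B=[shaft,axle,node,tube,rod] C=[lens,grate,urn]
Tick 4: prefer B, take shaft from B; A=[drum,apple,jar,nail] B=[axle,node,tube,rod] C=[lens,grate,urn,shaft]
Tick 5: prefer A, take drum from A; A=[apple,jar,nail] B=[axle,node,tube,rod] C=[lens,grate,urn,shaft,drum]
Tick 6: prefer B, take axle from B; A=[apple,jar,nail] B=[node,tube,rod] C=[lens,grate,urn,shaft,drum,axle]
Tick 7: prefer A, take apple from A; A=[jar,nail] B=[node,tube,rod] C=[lens,grate,urn,shaft,drum,axle,apple]
Tick 8: prefer B, take node from B; A=[jar,nail] B=[tube,rod] C=[lens,grate,urn,shaft,drum,axle,apple,node]
Tick 9: prefer A, take jar from A; A=[nail] B=[tube,rod] C=[lens,grate,urn,shaft,drum,axle,apple,node,jar]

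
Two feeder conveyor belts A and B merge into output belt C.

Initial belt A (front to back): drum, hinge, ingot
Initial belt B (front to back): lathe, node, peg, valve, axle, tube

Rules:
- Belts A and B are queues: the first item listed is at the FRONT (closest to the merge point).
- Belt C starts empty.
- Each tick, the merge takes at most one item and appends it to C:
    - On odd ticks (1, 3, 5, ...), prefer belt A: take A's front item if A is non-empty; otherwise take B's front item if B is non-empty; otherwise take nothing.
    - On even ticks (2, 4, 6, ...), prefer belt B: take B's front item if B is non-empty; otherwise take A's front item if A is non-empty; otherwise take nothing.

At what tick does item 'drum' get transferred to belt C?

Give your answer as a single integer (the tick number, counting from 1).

Answer: 1

Derivation:
Tick 1: prefer A, take drum from A; A=[hinge,ingot] B=[lathe,node,peg,valve,axle,tube] C=[drum]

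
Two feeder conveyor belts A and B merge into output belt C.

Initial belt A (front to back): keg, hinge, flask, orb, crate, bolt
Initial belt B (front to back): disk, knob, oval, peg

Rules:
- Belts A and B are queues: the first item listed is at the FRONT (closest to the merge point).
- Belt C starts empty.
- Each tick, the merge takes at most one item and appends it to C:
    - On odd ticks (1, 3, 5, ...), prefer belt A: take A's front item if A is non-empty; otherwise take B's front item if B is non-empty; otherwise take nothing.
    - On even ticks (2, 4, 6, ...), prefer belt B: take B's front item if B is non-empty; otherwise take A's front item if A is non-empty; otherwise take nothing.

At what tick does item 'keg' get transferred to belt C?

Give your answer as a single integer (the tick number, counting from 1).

Answer: 1

Derivation:
Tick 1: prefer A, take keg from A; A=[hinge,flask,orb,crate,bolt] B=[disk,knob,oval,peg] C=[keg]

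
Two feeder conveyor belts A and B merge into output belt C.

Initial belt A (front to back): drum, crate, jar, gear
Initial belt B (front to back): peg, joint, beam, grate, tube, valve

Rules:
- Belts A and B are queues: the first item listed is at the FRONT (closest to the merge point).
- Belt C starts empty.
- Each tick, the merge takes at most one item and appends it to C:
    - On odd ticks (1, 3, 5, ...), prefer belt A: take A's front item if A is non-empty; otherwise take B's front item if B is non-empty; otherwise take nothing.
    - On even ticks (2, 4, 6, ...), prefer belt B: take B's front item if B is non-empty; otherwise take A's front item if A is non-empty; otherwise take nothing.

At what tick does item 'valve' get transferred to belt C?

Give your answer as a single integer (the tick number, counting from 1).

Tick 1: prefer A, take drum from A; A=[crate,jar,gear] B=[peg,joint,beam,grate,tube,valve] C=[drum]
Tick 2: prefer B, take peg from B; A=[crate,jar,gear] B=[joint,beam,grate,tube,valve] C=[drum,peg]
Tick 3: prefer A, take crate from A; A=[jar,gear] B=[joint,beam,grate,tube,valve] C=[drum,peg,crate]
Tick 4: prefer B, take joint from B; A=[jar,gear] B=[beam,grate,tube,valve] C=[drum,peg,crate,joint]
Tick 5: prefer A, take jar from A; A=[gear] B=[beam,grate,tube,valve] C=[drum,peg,crate,joint,jar]
Tick 6: prefer B, take beam from B; A=[gear] B=[grate,tube,valve] C=[drum,peg,crate,joint,jar,beam]
Tick 7: prefer A, take gear from A; A=[-] B=[grate,tube,valve] C=[drum,peg,crate,joint,jar,beam,gear]
Tick 8: prefer B, take grate from B; A=[-] B=[tube,valve] C=[drum,peg,crate,joint,jar,beam,gear,grate]
Tick 9: prefer A, take tube from B; A=[-] B=[valve] C=[drum,peg,crate,joint,jar,beam,gear,grate,tube]
Tick 10: prefer B, take valve from B; A=[-] B=[-] C=[drum,peg,crate,joint,jar,beam,gear,grate,tube,valve]

Answer: 10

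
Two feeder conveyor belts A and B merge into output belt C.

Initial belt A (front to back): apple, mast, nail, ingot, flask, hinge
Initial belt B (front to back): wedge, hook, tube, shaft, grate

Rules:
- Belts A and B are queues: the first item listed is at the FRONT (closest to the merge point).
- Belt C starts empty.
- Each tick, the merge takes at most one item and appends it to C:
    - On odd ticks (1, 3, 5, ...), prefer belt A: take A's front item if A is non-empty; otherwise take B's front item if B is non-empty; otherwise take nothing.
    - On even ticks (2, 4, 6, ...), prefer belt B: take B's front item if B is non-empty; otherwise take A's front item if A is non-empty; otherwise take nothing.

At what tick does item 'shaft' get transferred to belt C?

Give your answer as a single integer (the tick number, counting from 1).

Tick 1: prefer A, take apple from A; A=[mast,nail,ingot,flask,hinge] B=[wedge,hook,tube,shaft,grate] C=[apple]
Tick 2: prefer B, take wedge from B; A=[mast,nail,ingot,flask,hinge] B=[hook,tube,shaft,grate] C=[apple,wedge]
Tick 3: prefer A, take mast from A; A=[nail,ingot,flask,hinge] B=[hook,tube,shaft,grate] C=[apple,wedge,mast]
Tick 4: prefer B, take hook from B; A=[nail,ingot,flask,hinge] B=[tube,shaft,grate] C=[apple,wedge,mast,hook]
Tick 5: prefer A, take nail from A; A=[ingot,flask,hinge] B=[tube,shaft,grate] C=[apple,wedge,mast,hook,nail]
Tick 6: prefer B, take tube from B; A=[ingot,flask,hinge] B=[shaft,grate] C=[apple,wedge,mast,hook,nail,tube]
Tick 7: prefer A, take ingot from A; A=[flask,hinge] B=[shaft,grate] C=[apple,wedge,mast,hook,nail,tube,ingot]
Tick 8: prefer B, take shaft from B; A=[flask,hinge] B=[grate] C=[apple,wedge,mast,hook,nail,tube,ingot,shaft]

Answer: 8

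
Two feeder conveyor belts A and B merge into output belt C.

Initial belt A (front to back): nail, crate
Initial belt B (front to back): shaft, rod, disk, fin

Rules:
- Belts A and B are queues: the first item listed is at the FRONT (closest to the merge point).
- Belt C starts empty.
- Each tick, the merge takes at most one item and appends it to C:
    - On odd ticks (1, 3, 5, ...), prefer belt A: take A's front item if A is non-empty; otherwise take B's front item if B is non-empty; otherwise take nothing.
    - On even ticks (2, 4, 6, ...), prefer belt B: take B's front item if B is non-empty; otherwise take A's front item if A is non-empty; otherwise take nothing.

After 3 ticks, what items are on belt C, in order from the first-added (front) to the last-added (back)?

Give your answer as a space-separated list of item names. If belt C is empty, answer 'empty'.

Tick 1: prefer A, take nail from A; A=[crate] B=[shaft,rod,disk,fin] C=[nail]
Tick 2: prefer B, take shaft from B; A=[crate] B=[rod,disk,fin] C=[nail,shaft]
Tick 3: prefer A, take crate from A; A=[-] B=[rod,disk,fin] C=[nail,shaft,crate]

Answer: nail shaft crate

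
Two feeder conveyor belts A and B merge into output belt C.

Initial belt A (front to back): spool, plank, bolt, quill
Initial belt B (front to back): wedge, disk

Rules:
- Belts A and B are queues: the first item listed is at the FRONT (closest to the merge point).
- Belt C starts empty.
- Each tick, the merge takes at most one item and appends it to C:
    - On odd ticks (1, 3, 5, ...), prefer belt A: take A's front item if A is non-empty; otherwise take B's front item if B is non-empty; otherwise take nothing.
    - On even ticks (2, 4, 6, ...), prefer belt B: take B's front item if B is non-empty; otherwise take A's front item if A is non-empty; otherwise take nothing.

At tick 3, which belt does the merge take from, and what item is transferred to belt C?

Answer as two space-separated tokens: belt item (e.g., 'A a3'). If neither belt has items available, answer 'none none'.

Answer: A plank

Derivation:
Tick 1: prefer A, take spool from A; A=[plank,bolt,quill] B=[wedge,disk] C=[spool]
Tick 2: prefer B, take wedge from B; A=[plank,bolt,quill] B=[disk] C=[spool,wedge]
Tick 3: prefer A, take plank from A; A=[bolt,quill] B=[disk] C=[spool,wedge,plank]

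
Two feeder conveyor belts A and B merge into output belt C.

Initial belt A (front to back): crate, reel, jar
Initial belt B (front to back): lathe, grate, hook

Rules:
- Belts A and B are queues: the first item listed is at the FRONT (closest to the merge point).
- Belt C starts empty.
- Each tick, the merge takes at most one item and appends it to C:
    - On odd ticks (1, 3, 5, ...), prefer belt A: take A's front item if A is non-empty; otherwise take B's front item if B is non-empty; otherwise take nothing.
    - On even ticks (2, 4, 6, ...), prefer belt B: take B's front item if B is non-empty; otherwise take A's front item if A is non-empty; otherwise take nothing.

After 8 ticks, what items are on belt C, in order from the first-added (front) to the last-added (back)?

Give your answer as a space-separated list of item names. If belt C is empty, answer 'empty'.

Tick 1: prefer A, take crate from A; A=[reel,jar] B=[lathe,grate,hook] C=[crate]
Tick 2: prefer B, take lathe from B; A=[reel,jar] B=[grate,hook] C=[crate,lathe]
Tick 3: prefer A, take reel from A; A=[jar] B=[grate,hook] C=[crate,lathe,reel]
Tick 4: prefer B, take grate from B; A=[jar] B=[hook] C=[crate,lathe,reel,grate]
Tick 5: prefer A, take jar from A; A=[-] B=[hook] C=[crate,lathe,reel,grate,jar]
Tick 6: prefer B, take hook from B; A=[-] B=[-] C=[crate,lathe,reel,grate,jar,hook]
Tick 7: prefer A, both empty, nothing taken; A=[-] B=[-] C=[crate,lathe,reel,grate,jar,hook]
Tick 8: prefer B, both empty, nothing taken; A=[-] B=[-] C=[crate,lathe,reel,grate,jar,hook]

Answer: crate lathe reel grate jar hook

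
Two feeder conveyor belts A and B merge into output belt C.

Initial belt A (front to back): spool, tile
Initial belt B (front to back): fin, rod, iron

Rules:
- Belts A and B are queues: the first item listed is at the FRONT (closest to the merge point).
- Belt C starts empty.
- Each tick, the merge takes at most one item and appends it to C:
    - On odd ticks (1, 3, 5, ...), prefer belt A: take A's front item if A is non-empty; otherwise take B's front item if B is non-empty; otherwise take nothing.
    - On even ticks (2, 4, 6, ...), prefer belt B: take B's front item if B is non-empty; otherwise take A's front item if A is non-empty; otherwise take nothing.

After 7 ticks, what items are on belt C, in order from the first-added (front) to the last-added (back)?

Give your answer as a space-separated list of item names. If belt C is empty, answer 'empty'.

Tick 1: prefer A, take spool from A; A=[tile] B=[fin,rod,iron] C=[spool]
Tick 2: prefer B, take fin from B; A=[tile] B=[rod,iron] C=[spool,fin]
Tick 3: prefer A, take tile from A; A=[-] B=[rod,iron] C=[spool,fin,tile]
Tick 4: prefer B, take rod from B; A=[-] B=[iron] C=[spool,fin,tile,rod]
Tick 5: prefer A, take iron from B; A=[-] B=[-] C=[spool,fin,tile,rod,iron]
Tick 6: prefer B, both empty, nothing taken; A=[-] B=[-] C=[spool,fin,tile,rod,iron]
Tick 7: prefer A, both empty, nothing taken; A=[-] B=[-] C=[spool,fin,tile,rod,iron]

Answer: spool fin tile rod iron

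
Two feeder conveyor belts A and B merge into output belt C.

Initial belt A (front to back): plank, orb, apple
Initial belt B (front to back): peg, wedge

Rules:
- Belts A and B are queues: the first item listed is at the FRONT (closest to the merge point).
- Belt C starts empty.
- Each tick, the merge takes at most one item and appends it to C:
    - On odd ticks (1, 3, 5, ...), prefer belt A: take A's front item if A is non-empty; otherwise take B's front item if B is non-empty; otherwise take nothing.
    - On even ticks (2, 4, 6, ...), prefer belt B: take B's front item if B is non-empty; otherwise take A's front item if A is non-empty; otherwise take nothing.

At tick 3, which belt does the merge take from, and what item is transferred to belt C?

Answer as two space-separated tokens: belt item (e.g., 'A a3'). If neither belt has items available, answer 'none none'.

Tick 1: prefer A, take plank from A; A=[orb,apple] B=[peg,wedge] C=[plank]
Tick 2: prefer B, take peg from B; A=[orb,apple] B=[wedge] C=[plank,peg]
Tick 3: prefer A, take orb from A; A=[apple] B=[wedge] C=[plank,peg,orb]

Answer: A orb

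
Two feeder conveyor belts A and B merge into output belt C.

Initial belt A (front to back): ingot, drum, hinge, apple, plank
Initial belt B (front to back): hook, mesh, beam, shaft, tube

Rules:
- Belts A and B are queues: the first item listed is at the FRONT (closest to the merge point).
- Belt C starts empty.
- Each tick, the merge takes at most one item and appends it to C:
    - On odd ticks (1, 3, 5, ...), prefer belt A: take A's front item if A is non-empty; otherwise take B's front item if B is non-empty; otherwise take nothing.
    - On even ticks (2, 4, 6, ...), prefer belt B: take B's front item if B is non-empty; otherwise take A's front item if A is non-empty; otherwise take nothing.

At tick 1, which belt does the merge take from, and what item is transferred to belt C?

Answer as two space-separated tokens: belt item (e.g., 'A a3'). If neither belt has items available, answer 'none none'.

Answer: A ingot

Derivation:
Tick 1: prefer A, take ingot from A; A=[drum,hinge,apple,plank] B=[hook,mesh,beam,shaft,tube] C=[ingot]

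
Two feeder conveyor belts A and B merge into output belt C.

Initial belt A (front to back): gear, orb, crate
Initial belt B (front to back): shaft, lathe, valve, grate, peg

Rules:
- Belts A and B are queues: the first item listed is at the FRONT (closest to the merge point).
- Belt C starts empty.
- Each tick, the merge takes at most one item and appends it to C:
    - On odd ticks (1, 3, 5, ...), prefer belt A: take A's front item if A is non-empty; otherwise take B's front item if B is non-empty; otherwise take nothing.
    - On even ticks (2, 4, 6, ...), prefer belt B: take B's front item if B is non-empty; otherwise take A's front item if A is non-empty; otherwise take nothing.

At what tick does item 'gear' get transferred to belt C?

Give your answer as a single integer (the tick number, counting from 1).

Tick 1: prefer A, take gear from A; A=[orb,crate] B=[shaft,lathe,valve,grate,peg] C=[gear]

Answer: 1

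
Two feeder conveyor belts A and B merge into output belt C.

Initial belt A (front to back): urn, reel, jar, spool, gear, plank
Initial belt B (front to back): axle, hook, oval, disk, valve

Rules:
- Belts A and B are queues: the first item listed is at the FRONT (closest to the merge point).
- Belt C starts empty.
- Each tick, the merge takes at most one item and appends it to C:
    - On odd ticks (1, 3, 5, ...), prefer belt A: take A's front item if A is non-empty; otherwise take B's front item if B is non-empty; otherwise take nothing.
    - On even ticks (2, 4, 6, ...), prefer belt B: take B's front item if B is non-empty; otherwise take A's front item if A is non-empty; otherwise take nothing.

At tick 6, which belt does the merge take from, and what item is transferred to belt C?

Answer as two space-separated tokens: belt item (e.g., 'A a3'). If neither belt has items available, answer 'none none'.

Tick 1: prefer A, take urn from A; A=[reel,jar,spool,gear,plank] B=[axle,hook,oval,disk,valve] C=[urn]
Tick 2: prefer B, take axle from B; A=[reel,jar,spool,gear,plank] B=[hook,oval,disk,valve] C=[urn,axle]
Tick 3: prefer A, take reel from A; A=[jar,spool,gear,plank] B=[hook,oval,disk,valve] C=[urn,axle,reel]
Tick 4: prefer B, take hook from B; A=[jar,spool,gear,plank] B=[oval,disk,valve] C=[urn,axle,reel,hook]
Tick 5: prefer A, take jar from A; A=[spool,gear,plank] B=[oval,disk,valve] C=[urn,axle,reel,hook,jar]
Tick 6: prefer B, take oval from B; A=[spool,gear,plank] B=[disk,valve] C=[urn,axle,reel,hook,jar,oval]

Answer: B oval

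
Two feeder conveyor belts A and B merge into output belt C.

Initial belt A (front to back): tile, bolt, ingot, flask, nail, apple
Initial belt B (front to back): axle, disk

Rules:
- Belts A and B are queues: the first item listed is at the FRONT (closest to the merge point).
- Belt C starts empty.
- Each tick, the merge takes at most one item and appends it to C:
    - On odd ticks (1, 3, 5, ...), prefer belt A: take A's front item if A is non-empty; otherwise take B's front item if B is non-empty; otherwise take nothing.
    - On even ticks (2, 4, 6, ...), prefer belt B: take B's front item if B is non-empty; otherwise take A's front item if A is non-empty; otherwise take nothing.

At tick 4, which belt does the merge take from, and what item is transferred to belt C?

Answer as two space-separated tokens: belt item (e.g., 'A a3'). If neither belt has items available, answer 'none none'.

Answer: B disk

Derivation:
Tick 1: prefer A, take tile from A; A=[bolt,ingot,flask,nail,apple] B=[axle,disk] C=[tile]
Tick 2: prefer B, take axle from B; A=[bolt,ingot,flask,nail,apple] B=[disk] C=[tile,axle]
Tick 3: prefer A, take bolt from A; A=[ingot,flask,nail,apple] B=[disk] C=[tile,axle,bolt]
Tick 4: prefer B, take disk from B; A=[ingot,flask,nail,apple] B=[-] C=[tile,axle,bolt,disk]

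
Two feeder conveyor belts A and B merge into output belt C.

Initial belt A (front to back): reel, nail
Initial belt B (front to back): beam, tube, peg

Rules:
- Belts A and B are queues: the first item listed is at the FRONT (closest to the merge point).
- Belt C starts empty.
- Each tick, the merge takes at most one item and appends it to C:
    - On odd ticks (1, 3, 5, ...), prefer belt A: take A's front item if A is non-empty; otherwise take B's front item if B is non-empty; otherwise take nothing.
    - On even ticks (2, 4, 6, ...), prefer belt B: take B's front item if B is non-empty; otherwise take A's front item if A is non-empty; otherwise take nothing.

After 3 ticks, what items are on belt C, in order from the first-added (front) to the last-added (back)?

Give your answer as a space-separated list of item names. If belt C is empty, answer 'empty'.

Answer: reel beam nail

Derivation:
Tick 1: prefer A, take reel from A; A=[nail] B=[beam,tube,peg] C=[reel]
Tick 2: prefer B, take beam from B; A=[nail] B=[tube,peg] C=[reel,beam]
Tick 3: prefer A, take nail from A; A=[-] B=[tube,peg] C=[reel,beam,nail]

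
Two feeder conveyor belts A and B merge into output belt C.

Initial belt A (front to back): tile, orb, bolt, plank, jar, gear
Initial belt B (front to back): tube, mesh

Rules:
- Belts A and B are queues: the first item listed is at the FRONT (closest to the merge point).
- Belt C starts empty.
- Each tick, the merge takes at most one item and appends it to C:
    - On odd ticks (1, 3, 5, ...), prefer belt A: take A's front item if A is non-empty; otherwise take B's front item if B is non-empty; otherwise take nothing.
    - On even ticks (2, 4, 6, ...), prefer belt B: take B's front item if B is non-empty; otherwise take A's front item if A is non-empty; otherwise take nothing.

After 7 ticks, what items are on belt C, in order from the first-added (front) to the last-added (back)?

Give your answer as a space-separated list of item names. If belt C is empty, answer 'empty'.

Tick 1: prefer A, take tile from A; A=[orb,bolt,plank,jar,gear] B=[tube,mesh] C=[tile]
Tick 2: prefer B, take tube from B; A=[orb,bolt,plank,jar,gear] B=[mesh] C=[tile,tube]
Tick 3: prefer A, take orb from A; A=[bolt,plank,jar,gear] B=[mesh] C=[tile,tube,orb]
Tick 4: prefer B, take mesh from B; A=[bolt,plank,jar,gear] B=[-] C=[tile,tube,orb,mesh]
Tick 5: prefer A, take bolt from A; A=[plank,jar,gear] B=[-] C=[tile,tube,orb,mesh,bolt]
Tick 6: prefer B, take plank from A; A=[jar,gear] B=[-] C=[tile,tube,orb,mesh,bolt,plank]
Tick 7: prefer A, take jar from A; A=[gear] B=[-] C=[tile,tube,orb,mesh,bolt,plank,jar]

Answer: tile tube orb mesh bolt plank jar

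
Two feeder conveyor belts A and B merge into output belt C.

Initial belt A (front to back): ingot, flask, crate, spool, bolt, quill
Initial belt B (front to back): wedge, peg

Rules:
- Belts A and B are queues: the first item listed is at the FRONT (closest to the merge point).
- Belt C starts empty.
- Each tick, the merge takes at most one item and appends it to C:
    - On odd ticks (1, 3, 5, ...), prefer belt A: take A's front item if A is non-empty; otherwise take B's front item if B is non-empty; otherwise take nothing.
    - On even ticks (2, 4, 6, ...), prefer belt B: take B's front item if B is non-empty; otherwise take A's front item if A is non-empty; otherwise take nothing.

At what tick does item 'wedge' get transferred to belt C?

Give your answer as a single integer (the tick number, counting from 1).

Answer: 2

Derivation:
Tick 1: prefer A, take ingot from A; A=[flask,crate,spool,bolt,quill] B=[wedge,peg] C=[ingot]
Tick 2: prefer B, take wedge from B; A=[flask,crate,spool,bolt,quill] B=[peg] C=[ingot,wedge]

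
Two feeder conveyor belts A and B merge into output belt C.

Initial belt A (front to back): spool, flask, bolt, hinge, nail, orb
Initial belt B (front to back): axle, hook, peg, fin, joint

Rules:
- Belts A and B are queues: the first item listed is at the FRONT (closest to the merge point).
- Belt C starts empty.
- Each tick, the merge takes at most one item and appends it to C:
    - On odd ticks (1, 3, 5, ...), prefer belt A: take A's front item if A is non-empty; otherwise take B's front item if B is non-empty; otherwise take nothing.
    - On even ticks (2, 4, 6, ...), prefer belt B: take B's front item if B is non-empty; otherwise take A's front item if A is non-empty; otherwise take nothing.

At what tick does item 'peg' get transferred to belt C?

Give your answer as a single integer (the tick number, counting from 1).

Tick 1: prefer A, take spool from A; A=[flask,bolt,hinge,nail,orb] B=[axle,hook,peg,fin,joint] C=[spool]
Tick 2: prefer B, take axle from B; A=[flask,bolt,hinge,nail,orb] B=[hook,peg,fin,joint] C=[spool,axle]
Tick 3: prefer A, take flask from A; A=[bolt,hinge,nail,orb] B=[hook,peg,fin,joint] C=[spool,axle,flask]
Tick 4: prefer B, take hook from B; A=[bolt,hinge,nail,orb] B=[peg,fin,joint] C=[spool,axle,flask,hook]
Tick 5: prefer A, take bolt from A; A=[hinge,nail,orb] B=[peg,fin,joint] C=[spool,axle,flask,hook,bolt]
Tick 6: prefer B, take peg from B; A=[hinge,nail,orb] B=[fin,joint] C=[spool,axle,flask,hook,bolt,peg]

Answer: 6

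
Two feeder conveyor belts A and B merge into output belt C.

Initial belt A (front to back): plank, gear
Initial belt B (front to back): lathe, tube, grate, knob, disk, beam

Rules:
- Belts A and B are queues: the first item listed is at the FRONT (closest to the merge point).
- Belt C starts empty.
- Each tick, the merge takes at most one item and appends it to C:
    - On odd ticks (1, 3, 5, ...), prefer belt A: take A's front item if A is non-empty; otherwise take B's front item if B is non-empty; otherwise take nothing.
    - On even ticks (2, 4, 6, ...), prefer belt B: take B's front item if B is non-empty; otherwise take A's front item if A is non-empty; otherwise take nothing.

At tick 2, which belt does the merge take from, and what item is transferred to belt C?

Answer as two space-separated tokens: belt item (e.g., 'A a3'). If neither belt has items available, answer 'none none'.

Tick 1: prefer A, take plank from A; A=[gear] B=[lathe,tube,grate,knob,disk,beam] C=[plank]
Tick 2: prefer B, take lathe from B; A=[gear] B=[tube,grate,knob,disk,beam] C=[plank,lathe]

Answer: B lathe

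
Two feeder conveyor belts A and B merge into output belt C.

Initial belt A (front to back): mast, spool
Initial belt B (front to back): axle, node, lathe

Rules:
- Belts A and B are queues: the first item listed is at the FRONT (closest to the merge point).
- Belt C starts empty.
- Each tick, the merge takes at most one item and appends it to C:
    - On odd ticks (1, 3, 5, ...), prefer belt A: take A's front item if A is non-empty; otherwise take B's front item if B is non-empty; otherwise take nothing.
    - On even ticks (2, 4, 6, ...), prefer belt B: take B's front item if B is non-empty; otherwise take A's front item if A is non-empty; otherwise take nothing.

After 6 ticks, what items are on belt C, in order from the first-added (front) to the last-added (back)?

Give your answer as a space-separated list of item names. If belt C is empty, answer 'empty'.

Tick 1: prefer A, take mast from A; A=[spool] B=[axle,node,lathe] C=[mast]
Tick 2: prefer B, take axle from B; A=[spool] B=[node,lathe] C=[mast,axle]
Tick 3: prefer A, take spool from A; A=[-] B=[node,lathe] C=[mast,axle,spool]
Tick 4: prefer B, take node from B; A=[-] B=[lathe] C=[mast,axle,spool,node]
Tick 5: prefer A, take lathe from B; A=[-] B=[-] C=[mast,axle,spool,node,lathe]
Tick 6: prefer B, both empty, nothing taken; A=[-] B=[-] C=[mast,axle,spool,node,lathe]

Answer: mast axle spool node lathe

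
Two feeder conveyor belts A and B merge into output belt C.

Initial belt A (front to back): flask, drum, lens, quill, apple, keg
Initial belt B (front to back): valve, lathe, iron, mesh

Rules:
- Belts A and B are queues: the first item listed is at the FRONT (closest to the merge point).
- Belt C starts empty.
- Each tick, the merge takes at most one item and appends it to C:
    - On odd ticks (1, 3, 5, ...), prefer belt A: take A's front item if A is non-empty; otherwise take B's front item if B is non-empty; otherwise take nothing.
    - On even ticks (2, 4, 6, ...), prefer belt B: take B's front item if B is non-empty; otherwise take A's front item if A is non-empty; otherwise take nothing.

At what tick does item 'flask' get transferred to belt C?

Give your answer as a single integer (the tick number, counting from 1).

Tick 1: prefer A, take flask from A; A=[drum,lens,quill,apple,keg] B=[valve,lathe,iron,mesh] C=[flask]

Answer: 1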